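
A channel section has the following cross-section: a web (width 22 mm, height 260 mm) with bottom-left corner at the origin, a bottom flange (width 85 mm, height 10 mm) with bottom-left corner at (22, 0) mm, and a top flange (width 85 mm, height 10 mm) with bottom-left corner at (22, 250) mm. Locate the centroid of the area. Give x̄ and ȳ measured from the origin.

web: A = 22 × 260 = 5720.00, centroid at (11.00, 130.00).
bottom flange: A = 85 × 10 = 850.00, centroid at (64.50, 5.00).
top flange: A = 85 × 10 = 850.00, centroid at (64.50, 255.00).
ΣA = 7420.00 mm², ΣAx̄ = 172570.00 mm³, ΣAȳ = 964600.00 mm³.
x̄ = 172570.00/7420.00 = 23.26 mm; ȳ = 964600.00/7420.00 = 130.00 mm.

x̄ = 23.26 mm, ȳ = 130.00 mm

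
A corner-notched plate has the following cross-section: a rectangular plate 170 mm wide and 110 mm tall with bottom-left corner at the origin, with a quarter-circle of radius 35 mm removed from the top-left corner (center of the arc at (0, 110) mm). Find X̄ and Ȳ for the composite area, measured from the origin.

X̄ = 88.80 mm, Ȳ = 52.82 mm

Part | A | x̄ᵢ | ȳᵢ | A·x̄ᵢ | A·ȳᵢ
plate | 18700.00 | 85.00 | 55.00 | 1589500.00 | 1028500.00
removed quarter-circle | -962.11 | 14.85 | 95.15 | -14291.67 | -91540.74
Σ | 17737.89 |  |  | 1575208.33 | 936959.26
X̄ = 1575208.33 / 17737.89 = 88.80 mm
Ȳ = 936959.26 / 17737.89 = 52.82 mm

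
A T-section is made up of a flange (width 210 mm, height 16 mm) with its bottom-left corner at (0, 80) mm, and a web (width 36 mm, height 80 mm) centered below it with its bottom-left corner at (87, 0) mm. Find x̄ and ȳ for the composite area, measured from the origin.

x̄ = 105.00 mm, ȳ = 65.85 mm

Part | A | x̄ᵢ | ȳᵢ | A·x̄ᵢ | A·ȳᵢ
web | 2880.00 | 105.00 | 40.00 | 302400.00 | 115200.00
flange | 3360.00 | 105.00 | 88.00 | 352800.00 | 295680.00
Σ | 6240.00 |  |  | 655200.00 | 410880.00
x̄ = 655200.00 / 6240.00 = 105.00 mm
ȳ = 410880.00 / 6240.00 = 65.85 mm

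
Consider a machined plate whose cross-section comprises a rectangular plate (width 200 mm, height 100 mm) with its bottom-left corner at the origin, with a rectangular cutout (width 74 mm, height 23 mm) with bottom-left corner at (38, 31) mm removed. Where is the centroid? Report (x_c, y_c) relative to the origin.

x_c = 102.33 mm, y_c = 50.70 mm

plate: A = 200 × 100 = 20000.00, centroid at (100.00, 50.00).
hole: A = −(74 × 23) = -1702.00, centroid at (75.00, 42.50).
ΣA = 18298.00 mm², ΣAx_c = 1872350.00 mm³, ΣAy_c = 927665.00 mm³.
x_c = 1872350.00/18298.00 = 102.33 mm; y_c = 927665.00/18298.00 = 50.70 mm.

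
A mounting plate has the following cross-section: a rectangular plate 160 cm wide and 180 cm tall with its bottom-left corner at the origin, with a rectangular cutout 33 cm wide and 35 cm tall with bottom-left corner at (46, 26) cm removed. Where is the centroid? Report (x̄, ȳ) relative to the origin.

x̄ = 80.73 cm, ȳ = 91.94 cm

plate: A = 160 × 180 = 28800.00, centroid at (80.00, 90.00).
hole: A = −(33 × 35) = -1155.00, centroid at (62.50, 43.50).
ΣA = 27645.00 cm², ΣAx̄ = 2231812.50 cm³, ΣAȳ = 2541757.50 cm³.
x̄ = 2231812.50/27645.00 = 80.73 cm; ȳ = 2541757.50/27645.00 = 91.94 cm.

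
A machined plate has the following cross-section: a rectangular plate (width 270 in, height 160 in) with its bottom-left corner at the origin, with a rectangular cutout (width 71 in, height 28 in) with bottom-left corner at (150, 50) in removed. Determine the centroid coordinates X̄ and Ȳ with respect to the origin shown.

plate: A = 270 × 160 = 43200.00, centroid at (135.00, 80.00).
hole: A = −(71 × 28) = -1988.00, centroid at (185.50, 64.00).
ΣA = 41212.00 in²
ΣAX̄ = (43200.00)(135.00) + (-1988.00)(185.50) = 5463226.00 in³
ΣAȲ = (43200.00)(80.00) + (-1988.00)(64.00) = 3328768.00 in³
X̄ = 5463226.00 / 41212.00 = 132.56 in
Ȳ = 3328768.00 / 41212.00 = 80.77 in

X̄ = 132.56 in, Ȳ = 80.77 in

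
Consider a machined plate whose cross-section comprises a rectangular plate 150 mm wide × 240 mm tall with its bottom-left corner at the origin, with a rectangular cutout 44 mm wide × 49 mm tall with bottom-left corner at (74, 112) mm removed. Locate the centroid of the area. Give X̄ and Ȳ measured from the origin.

X̄ = 73.66 mm, Ȳ = 118.95 mm

plate: A = 150 × 240 = 36000.00, centroid at (75.00, 120.00).
hole: A = −(44 × 49) = -2156.00, centroid at (96.00, 136.50).
ΣA = 33844.00 mm², ΣAX̄ = 2493024.00 mm³, ΣAȲ = 4025706.00 mm³.
X̄ = 2493024.00/33844.00 = 73.66 mm; Ȳ = 4025706.00/33844.00 = 118.95 mm.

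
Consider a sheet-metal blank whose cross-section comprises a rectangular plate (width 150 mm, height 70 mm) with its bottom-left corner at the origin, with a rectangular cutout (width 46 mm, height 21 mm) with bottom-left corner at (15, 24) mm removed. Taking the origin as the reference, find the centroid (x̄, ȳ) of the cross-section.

plate: A = 150 × 70 = 10500.00, centroid at (75.00, 35.00).
hole: A = −(46 × 21) = -966.00, centroid at (38.00, 34.50).
ΣA = 9534.00 mm², ΣAx̄ = 750792.00 mm³, ΣAȳ = 334173.00 mm³.
x̄ = 750792.00/9534.00 = 78.75 mm; ȳ = 334173.00/9534.00 = 35.05 mm.

x̄ = 78.75 mm, ȳ = 35.05 mm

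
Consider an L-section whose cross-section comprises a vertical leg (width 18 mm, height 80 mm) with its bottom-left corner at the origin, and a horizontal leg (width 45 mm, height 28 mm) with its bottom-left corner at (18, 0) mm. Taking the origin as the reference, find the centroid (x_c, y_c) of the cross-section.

Part | A | x̄ᵢ | ȳᵢ | A·x̄ᵢ | A·ȳᵢ
vertical leg | 1440.00 | 9.00 | 40.00 | 12960.00 | 57600.00
horizontal leg | 1260.00 | 40.50 | 14.00 | 51030.00 | 17640.00
Σ | 2700.00 |  |  | 63990.00 | 75240.00
x_c = 63990.00 / 2700.00 = 23.70 mm
y_c = 75240.00 / 2700.00 = 27.87 mm

x_c = 23.70 mm, y_c = 27.87 mm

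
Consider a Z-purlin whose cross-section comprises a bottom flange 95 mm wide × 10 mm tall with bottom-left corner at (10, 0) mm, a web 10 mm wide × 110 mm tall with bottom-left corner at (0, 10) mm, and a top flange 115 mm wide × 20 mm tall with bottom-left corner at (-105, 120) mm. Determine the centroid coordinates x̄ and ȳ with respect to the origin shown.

Part | A | x̄ᵢ | ȳᵢ | A·x̄ᵢ | A·ȳᵢ
bottom flange | 950.00 | 57.50 | 5.00 | 54625.00 | 4750.00
web | 1100.00 | 5.00 | 65.00 | 5500.00 | 71500.00
top flange | 2300.00 | -47.50 | 130.00 | -109250.00 | 299000.00
Σ | 4350.00 |  |  | -49125.00 | 375250.00
x̄ = -49125.00 / 4350.00 = -11.29 mm
ȳ = 375250.00 / 4350.00 = 86.26 mm

x̄ = -11.29 mm, ȳ = 86.26 mm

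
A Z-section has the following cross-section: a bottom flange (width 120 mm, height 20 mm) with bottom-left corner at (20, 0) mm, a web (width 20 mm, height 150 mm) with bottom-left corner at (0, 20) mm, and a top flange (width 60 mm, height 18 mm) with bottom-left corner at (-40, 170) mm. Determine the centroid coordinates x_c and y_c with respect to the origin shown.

bottom flange: A = 120 × 20 = 2400.00, centroid at (80.00, 10.00).
web: A = 20 × 150 = 3000.00, centroid at (10.00, 95.00).
top flange: A = 60 × 18 = 1080.00, centroid at (-10.00, 179.00).
ΣA = 6480.00 mm², ΣAx_c = 211200.00 mm³, ΣAy_c = 502320.00 mm³.
x_c = 211200.00/6480.00 = 32.59 mm; y_c = 502320.00/6480.00 = 77.52 mm.

x_c = 32.59 mm, y_c = 77.52 mm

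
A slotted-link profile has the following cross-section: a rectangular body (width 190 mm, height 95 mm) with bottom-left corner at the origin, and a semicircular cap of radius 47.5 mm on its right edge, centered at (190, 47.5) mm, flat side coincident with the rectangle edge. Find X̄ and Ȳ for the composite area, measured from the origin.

Part | A | x̄ᵢ | ȳᵢ | A·x̄ᵢ | A·ȳᵢ
rectangular body | 18050.00 | 95.00 | 47.50 | 1714750.00 | 857375.00
semicircular end | 3544.11 | 210.16 | 47.50 | 744828.67 | 168345.19
Σ | 21594.11 |  |  | 2459578.67 | 1025720.19
X̄ = 2459578.67 / 21594.11 = 113.90 mm
Ȳ = 1025720.19 / 21594.11 = 47.50 mm

X̄ = 113.90 mm, Ȳ = 47.50 mm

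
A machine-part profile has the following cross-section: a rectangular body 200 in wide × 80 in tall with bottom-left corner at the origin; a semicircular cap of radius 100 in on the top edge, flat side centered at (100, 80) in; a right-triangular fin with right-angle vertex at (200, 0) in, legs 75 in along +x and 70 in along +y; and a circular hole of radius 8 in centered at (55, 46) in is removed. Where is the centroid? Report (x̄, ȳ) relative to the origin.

rectangular body: A = 200 × 80 = 16000.00, centroid at (100.00, 40.00).
semicircular top: A = ½π·100² = 15707.96, centroid at (100.00, 122.44).
triangular fin: A = ½·75·70 = 2625.00, centroid at (225.00, 23.33).
hole: A = −π·8² = -201.06, centroid at (55.00, 46.00).
ΣA = 34131.90 in²
ΣAx̄ = (16000.00)(100.00) + (15707.96)(100.00) + (2625.00)(225.00) + (-201.06)(55.00) = 3750362.92 in³
ΣAȳ = (16000.00)(40.00) + (15707.96)(122.44) + (2625.00)(23.33) + (-201.06)(46.00) = 2615304.88 in³
x̄ = 3750362.92 / 34131.90 = 109.88 in
ȳ = 2615304.88 / 34131.90 = 76.62 in

x̄ = 109.88 in, ȳ = 76.62 in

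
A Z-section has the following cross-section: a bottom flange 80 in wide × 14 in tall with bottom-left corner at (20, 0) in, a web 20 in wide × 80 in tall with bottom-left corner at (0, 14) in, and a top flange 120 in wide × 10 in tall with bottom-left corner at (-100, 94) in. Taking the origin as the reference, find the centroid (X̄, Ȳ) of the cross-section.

X̄ = 8.98 in, Ȳ = 54.35 in

Part | A | x̄ᵢ | ȳᵢ | A·x̄ᵢ | A·ȳᵢ
bottom flange | 1120.00 | 60.00 | 7.00 | 67200.00 | 7840.00
web | 1600.00 | 10.00 | 54.00 | 16000.00 | 86400.00
top flange | 1200.00 | -40.00 | 99.00 | -48000.00 | 118800.00
Σ | 3920.00 |  |  | 35200.00 | 213040.00
X̄ = 35200.00 / 3920.00 = 8.98 in
Ȳ = 213040.00 / 3920.00 = 54.35 in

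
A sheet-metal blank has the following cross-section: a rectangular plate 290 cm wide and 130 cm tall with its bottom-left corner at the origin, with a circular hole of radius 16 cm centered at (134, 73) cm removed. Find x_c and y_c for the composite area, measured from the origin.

x_c = 145.24 cm, y_c = 64.83 cm

Part | A | x̄ᵢ | ȳᵢ | A·x̄ᵢ | A·ȳᵢ
plate | 37700.00 | 145.00 | 65.00 | 5466500.00 | 2450500.00
hole | -804.25 | 134.00 | 73.00 | -107769.19 | -58710.08
Σ | 36895.75 |  |  | 5358730.81 | 2391789.92
x_c = 5358730.81 / 36895.75 = 145.24 cm
y_c = 2391789.92 / 36895.75 = 64.83 cm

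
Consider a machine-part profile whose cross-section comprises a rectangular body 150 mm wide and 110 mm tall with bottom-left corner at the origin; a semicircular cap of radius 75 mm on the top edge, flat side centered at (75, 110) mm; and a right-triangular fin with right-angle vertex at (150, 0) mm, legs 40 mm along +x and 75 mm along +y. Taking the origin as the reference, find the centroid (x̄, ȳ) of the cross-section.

Part | A | x̄ᵢ | ȳᵢ | A·x̄ᵢ | A·ȳᵢ
rectangular body | 16500.00 | 75.00 | 55.00 | 1237500.00 | 907500.00
semicircular top | 8835.73 | 75.00 | 141.83 | 662679.70 | 1253180.23
triangular fin | 1500.00 | 163.33 | 25.00 | 245000.00 | 37500.00
Σ | 26835.73 |  |  | 2145179.70 | 2198180.23
x̄ = 2145179.70 / 26835.73 = 79.94 mm
ȳ = 2198180.23 / 26835.73 = 81.91 mm

x̄ = 79.94 mm, ȳ = 81.91 mm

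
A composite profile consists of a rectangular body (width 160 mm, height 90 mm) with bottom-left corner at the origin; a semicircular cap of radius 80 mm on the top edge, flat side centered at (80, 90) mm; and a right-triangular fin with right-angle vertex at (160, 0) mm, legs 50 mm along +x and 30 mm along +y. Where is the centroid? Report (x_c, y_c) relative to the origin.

x_c = 82.88 mm, y_c = 75.45 mm

rectangular body: A = 160 × 90 = 14400.00, centroid at (80.00, 45.00).
semicircular top: A = ½π·80² = 10053.10, centroid at (80.00, 123.95).
triangular fin: A = ½·50·30 = 750.00, centroid at (176.67, 10.00).
ΣA = 25203.10 mm², ΣAx_c = 2088747.72 mm³, ΣAy_c = 1901612.02 mm³.
x_c = 2088747.72/25203.10 = 82.88 mm; y_c = 1901612.02/25203.10 = 75.45 mm.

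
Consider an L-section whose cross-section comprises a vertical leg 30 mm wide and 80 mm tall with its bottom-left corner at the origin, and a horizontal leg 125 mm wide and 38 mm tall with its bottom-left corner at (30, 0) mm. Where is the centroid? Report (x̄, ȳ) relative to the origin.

x̄ = 66.49 mm, ȳ = 26.05 mm

vertical leg: A = 30 × 80 = 2400.00, centroid at (15.00, 40.00).
horizontal leg: A = 125 × 38 = 4750.00, centroid at (92.50, 19.00).
ΣA = 7150.00 mm², ΣAx̄ = 475375.00 mm³, ΣAȳ = 186250.00 mm³.
x̄ = 475375.00/7150.00 = 66.49 mm; ȳ = 186250.00/7150.00 = 26.05 mm.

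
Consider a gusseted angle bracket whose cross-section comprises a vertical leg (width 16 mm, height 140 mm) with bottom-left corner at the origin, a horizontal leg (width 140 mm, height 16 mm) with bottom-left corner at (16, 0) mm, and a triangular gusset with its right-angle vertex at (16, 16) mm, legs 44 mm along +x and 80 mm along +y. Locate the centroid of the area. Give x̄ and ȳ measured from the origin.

x̄ = 42.39 mm, ȳ = 40.03 mm

vertical leg: A = 16 × 140 = 2240.00, centroid at (8.00, 70.00).
horizontal leg: A = 140 × 16 = 2240.00, centroid at (86.00, 8.00).
gusset: A = ½·44·80 = 1760.00, centroid at (30.67, 42.67).
ΣA = 6240.00 mm², ΣAx̄ = 264533.33 mm³, ΣAȳ = 249813.33 mm³.
x̄ = 264533.33/6240.00 = 42.39 mm; ȳ = 249813.33/6240.00 = 40.03 mm.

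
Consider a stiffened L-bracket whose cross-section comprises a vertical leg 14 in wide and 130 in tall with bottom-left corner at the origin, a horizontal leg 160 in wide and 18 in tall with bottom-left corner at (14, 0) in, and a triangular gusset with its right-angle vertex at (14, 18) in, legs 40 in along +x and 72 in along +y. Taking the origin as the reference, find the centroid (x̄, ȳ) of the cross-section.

x̄ = 52.58 in, ȳ = 33.34 in

Part | A | x̄ᵢ | ȳᵢ | A·x̄ᵢ | A·ȳᵢ
vertical leg | 1820.00 | 7.00 | 65.00 | 12740.00 | 118300.00
horizontal leg | 2880.00 | 94.00 | 9.00 | 270720.00 | 25920.00
gusset | 1440.00 | 27.33 | 42.00 | 39360.00 | 60480.00
Σ | 6140.00 |  |  | 322820.00 | 204700.00
x̄ = 322820.00 / 6140.00 = 52.58 in
ȳ = 204700.00 / 6140.00 = 33.34 in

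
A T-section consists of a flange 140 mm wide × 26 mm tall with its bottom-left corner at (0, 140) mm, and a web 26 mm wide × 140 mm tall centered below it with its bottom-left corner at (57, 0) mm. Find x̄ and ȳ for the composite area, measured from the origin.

x̄ = 70.00 mm, ȳ = 111.50 mm

web: A = 26 × 140 = 3640.00, centroid at (70.00, 70.00).
flange: A = 140 × 26 = 3640.00, centroid at (70.00, 153.00).
ΣA = 7280.00 mm²
ΣAx̄ = (3640.00)(70.00) + (3640.00)(70.00) = 509600.00 mm³
ΣAȳ = (3640.00)(70.00) + (3640.00)(153.00) = 811720.00 mm³
x̄ = 509600.00 / 7280.00 = 70.00 mm
ȳ = 811720.00 / 7280.00 = 111.50 mm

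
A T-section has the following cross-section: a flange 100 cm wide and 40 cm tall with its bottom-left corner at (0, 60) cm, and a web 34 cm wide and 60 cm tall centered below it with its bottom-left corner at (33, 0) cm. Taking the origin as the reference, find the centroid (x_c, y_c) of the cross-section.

x_c = 50.00 cm, y_c = 63.11 cm

Part | A | x̄ᵢ | ȳᵢ | A·x̄ᵢ | A·ȳᵢ
web | 2040.00 | 50.00 | 30.00 | 102000.00 | 61200.00
flange | 4000.00 | 50.00 | 80.00 | 200000.00 | 320000.00
Σ | 6040.00 |  |  | 302000.00 | 381200.00
x_c = 302000.00 / 6040.00 = 50.00 cm
y_c = 381200.00 / 6040.00 = 63.11 cm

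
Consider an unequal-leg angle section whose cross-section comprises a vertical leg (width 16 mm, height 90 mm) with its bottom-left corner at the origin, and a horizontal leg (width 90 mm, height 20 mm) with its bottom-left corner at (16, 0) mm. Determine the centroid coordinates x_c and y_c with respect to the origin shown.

x_c = 37.44 mm, y_c = 25.56 mm

vertical leg: A = 16 × 90 = 1440.00, centroid at (8.00, 45.00).
horizontal leg: A = 90 × 20 = 1800.00, centroid at (61.00, 10.00).
ΣA = 3240.00 mm²
ΣAx_c = (1440.00)(8.00) + (1800.00)(61.00) = 121320.00 mm³
ΣAy_c = (1440.00)(45.00) + (1800.00)(10.00) = 82800.00 mm³
x_c = 121320.00 / 3240.00 = 37.44 mm
y_c = 82800.00 / 3240.00 = 25.56 mm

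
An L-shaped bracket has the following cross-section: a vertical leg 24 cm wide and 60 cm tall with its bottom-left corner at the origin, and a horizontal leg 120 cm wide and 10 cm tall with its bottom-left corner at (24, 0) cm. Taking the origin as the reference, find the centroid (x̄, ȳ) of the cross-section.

x̄ = 44.73 cm, ȳ = 18.64 cm

Part | A | x̄ᵢ | ȳᵢ | A·x̄ᵢ | A·ȳᵢ
vertical leg | 1440.00 | 12.00 | 30.00 | 17280.00 | 43200.00
horizontal leg | 1200.00 | 84.00 | 5.00 | 100800.00 | 6000.00
Σ | 2640.00 |  |  | 118080.00 | 49200.00
x̄ = 118080.00 / 2640.00 = 44.73 cm
ȳ = 49200.00 / 2640.00 = 18.64 cm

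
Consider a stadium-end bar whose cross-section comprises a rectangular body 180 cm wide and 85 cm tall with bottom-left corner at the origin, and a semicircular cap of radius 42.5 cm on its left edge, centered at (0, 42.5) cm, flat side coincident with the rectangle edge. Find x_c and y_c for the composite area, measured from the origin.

rectangular body: A = 180 × 85 = 15300.00, centroid at (90.00, 42.50).
semicircular end: A = ½π·42.5² = 2837.25, centroid at (-18.04, 42.50).
ΣA = 18137.25 cm²
ΣAx_c = (15300.00)(90.00) + (2837.25)(-18.04) = 1325822.92 cm³
ΣAy_c = (15300.00)(42.50) + (2837.25)(42.50) = 770833.16 cm³
x_c = 1325822.92 / 18137.25 = 73.10 cm
y_c = 770833.16 / 18137.25 = 42.50 cm

x_c = 73.10 cm, y_c = 42.50 cm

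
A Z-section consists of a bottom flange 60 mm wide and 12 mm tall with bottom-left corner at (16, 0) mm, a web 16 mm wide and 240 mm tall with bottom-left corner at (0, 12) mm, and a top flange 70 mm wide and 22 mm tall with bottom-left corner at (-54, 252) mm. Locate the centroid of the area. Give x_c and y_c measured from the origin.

bottom flange: A = 60 × 12 = 720.00, centroid at (46.00, 6.00).
web: A = 16 × 240 = 3840.00, centroid at (8.00, 132.00).
top flange: A = 70 × 22 = 1540.00, centroid at (-19.00, 263.00).
ΣA = 6100.00 mm²
ΣAx_c = (720.00)(46.00) + (3840.00)(8.00) + (1540.00)(-19.00) = 34580.00 mm³
ΣAy_c = (720.00)(6.00) + (3840.00)(132.00) + (1540.00)(263.00) = 916220.00 mm³
x_c = 34580.00 / 6100.00 = 5.67 mm
y_c = 916220.00 / 6100.00 = 150.20 mm

x_c = 5.67 mm, y_c = 150.20 mm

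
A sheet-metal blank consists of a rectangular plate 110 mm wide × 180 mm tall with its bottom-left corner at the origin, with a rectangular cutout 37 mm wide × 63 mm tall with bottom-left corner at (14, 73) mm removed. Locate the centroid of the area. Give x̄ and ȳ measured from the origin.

plate: A = 110 × 180 = 19800.00, centroid at (55.00, 90.00).
hole: A = −(37 × 63) = -2331.00, centroid at (32.50, 104.50).
ΣA = 17469.00 mm²
ΣAx̄ = (19800.00)(55.00) + (-2331.00)(32.50) = 1013242.50 mm³
ΣAȳ = (19800.00)(90.00) + (-2331.00)(104.50) = 1538410.50 mm³
x̄ = 1013242.50 / 17469.00 = 58.00 mm
ȳ = 1538410.50 / 17469.00 = 88.07 mm

x̄ = 58.00 mm, ȳ = 88.07 mm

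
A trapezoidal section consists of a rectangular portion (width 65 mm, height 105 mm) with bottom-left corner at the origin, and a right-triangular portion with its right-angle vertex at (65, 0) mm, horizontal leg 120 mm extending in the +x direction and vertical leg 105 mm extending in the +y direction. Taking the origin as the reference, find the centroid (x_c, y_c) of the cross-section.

Part | A | x̄ᵢ | ȳᵢ | A·x̄ᵢ | A·ȳᵢ
rectangular portion | 6825.00 | 32.50 | 52.50 | 221812.50 | 358312.50
triangular portion | 6300.00 | 105.00 | 35.00 | 661500.00 | 220500.00
Σ | 13125.00 |  |  | 883312.50 | 578812.50
x_c = 883312.50 / 13125.00 = 67.30 mm
y_c = 578812.50 / 13125.00 = 44.10 mm

x_c = 67.30 mm, y_c = 44.10 mm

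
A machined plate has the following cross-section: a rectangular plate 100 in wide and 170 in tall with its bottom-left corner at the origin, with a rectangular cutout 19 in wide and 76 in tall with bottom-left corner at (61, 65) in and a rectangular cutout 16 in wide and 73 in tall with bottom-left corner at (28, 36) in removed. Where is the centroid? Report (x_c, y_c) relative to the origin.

x_c = 49.08 in, y_c = 84.21 in

Part | A | x̄ᵢ | ȳᵢ | A·x̄ᵢ | A·ȳᵢ
plate | 17000.00 | 50.00 | 85.00 | 850000.00 | 1445000.00
hole 1 | -1444.00 | 70.50 | 103.00 | -101802.00 | -148732.00
hole 2 | -1168.00 | 36.00 | 72.50 | -42048.00 | -84680.00
Σ | 14388.00 |  |  | 706150.00 | 1211588.00
x_c = 706150.00 / 14388.00 = 49.08 in
y_c = 1211588.00 / 14388.00 = 84.21 in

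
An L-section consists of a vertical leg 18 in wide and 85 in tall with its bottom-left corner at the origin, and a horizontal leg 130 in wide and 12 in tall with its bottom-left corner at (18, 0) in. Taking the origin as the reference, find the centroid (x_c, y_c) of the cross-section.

vertical leg: A = 18 × 85 = 1530.00, centroid at (9.00, 42.50).
horizontal leg: A = 130 × 12 = 1560.00, centroid at (83.00, 6.00).
ΣA = 3090.00 in², ΣAx_c = 143250.00 in³, ΣAy_c = 74385.00 in³.
x_c = 143250.00/3090.00 = 46.36 in; y_c = 74385.00/3090.00 = 24.07 in.

x_c = 46.36 in, y_c = 24.07 in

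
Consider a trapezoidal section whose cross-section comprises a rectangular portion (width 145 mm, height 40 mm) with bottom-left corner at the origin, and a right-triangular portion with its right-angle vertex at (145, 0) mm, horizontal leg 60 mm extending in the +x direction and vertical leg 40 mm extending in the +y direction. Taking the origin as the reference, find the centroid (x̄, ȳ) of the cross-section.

rectangular portion: A = 145 × 40 = 5800.00, centroid at (72.50, 20.00).
triangular portion: A = ½·60·40 = 1200.00, centroid at (165.00, 13.33).
ΣA = 7000.00 mm², ΣAx̄ = 618500.00 mm³, ΣAȳ = 132000.00 mm³.
x̄ = 618500.00/7000.00 = 88.36 mm; ȳ = 132000.00/7000.00 = 18.86 mm.

x̄ = 88.36 mm, ȳ = 18.86 mm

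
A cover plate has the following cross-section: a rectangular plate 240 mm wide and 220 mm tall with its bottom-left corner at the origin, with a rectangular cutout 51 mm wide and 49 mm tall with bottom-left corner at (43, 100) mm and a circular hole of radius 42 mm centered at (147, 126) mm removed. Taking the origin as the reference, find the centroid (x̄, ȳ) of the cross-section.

x̄ = 119.53 mm, ȳ = 107.21 mm

Part | A | x̄ᵢ | ȳᵢ | A·x̄ᵢ | A·ȳᵢ
plate | 52800.00 | 120.00 | 110.00 | 6336000.00 | 5808000.00
hole 1 | -2499.00 | 68.50 | 124.50 | -171181.50 | -311125.50
hole 2 | -5541.77 | 147.00 | 126.00 | -814640.11 | -698262.95
Σ | 44759.23 |  |  | 5350178.39 | 4798611.55
x̄ = 5350178.39 / 44759.23 = 119.53 mm
ȳ = 4798611.55 / 44759.23 = 107.21 mm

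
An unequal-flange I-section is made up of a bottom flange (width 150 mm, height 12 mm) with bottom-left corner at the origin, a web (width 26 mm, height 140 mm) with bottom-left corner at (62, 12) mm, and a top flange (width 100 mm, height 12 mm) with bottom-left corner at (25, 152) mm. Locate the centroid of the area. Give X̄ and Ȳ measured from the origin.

X̄ = 75.00 mm, Ȳ = 75.13 mm

bottom flange: A = 150 × 12 = 1800.00, centroid at (75.00, 6.00).
web: A = 26 × 140 = 3640.00, centroid at (75.00, 82.00).
top flange: A = 100 × 12 = 1200.00, centroid at (75.00, 158.00).
ΣA = 6640.00 mm²
ΣAX̄ = (1800.00)(75.00) + (3640.00)(75.00) + (1200.00)(75.00) = 498000.00 mm³
ΣAȲ = (1800.00)(6.00) + (3640.00)(82.00) + (1200.00)(158.00) = 498880.00 mm³
X̄ = 498000.00 / 6640.00 = 75.00 mm
Ȳ = 498880.00 / 6640.00 = 75.13 mm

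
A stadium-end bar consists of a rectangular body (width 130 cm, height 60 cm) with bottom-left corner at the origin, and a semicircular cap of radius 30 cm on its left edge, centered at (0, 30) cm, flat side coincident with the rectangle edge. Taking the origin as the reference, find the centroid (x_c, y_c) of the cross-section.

rectangular body: A = 130 × 60 = 7800.00, centroid at (65.00, 30.00).
semicircular end: A = ½π·30² = 1413.72, centroid at (-12.73, 30.00).
ΣA = 9213.72 cm², ΣAx_c = 489000.00 cm³, ΣAy_c = 276411.50 cm³.
x_c = 489000.00/9213.72 = 53.07 cm; y_c = 276411.50/9213.72 = 30.00 cm.

x_c = 53.07 cm, y_c = 30.00 cm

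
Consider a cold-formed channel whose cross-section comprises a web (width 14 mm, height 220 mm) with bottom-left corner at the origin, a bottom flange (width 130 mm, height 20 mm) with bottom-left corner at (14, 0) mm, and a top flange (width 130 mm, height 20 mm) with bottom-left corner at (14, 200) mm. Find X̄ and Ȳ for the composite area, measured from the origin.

X̄ = 52.22 mm, Ȳ = 110.00 mm

Part | A | x̄ᵢ | ȳᵢ | A·x̄ᵢ | A·ȳᵢ
web | 3080.00 | 7.00 | 110.00 | 21560.00 | 338800.00
bottom flange | 2600.00 | 79.00 | 10.00 | 205400.00 | 26000.00
top flange | 2600.00 | 79.00 | 210.00 | 205400.00 | 546000.00
Σ | 8280.00 |  |  | 432360.00 | 910800.00
X̄ = 432360.00 / 8280.00 = 52.22 mm
Ȳ = 910800.00 / 8280.00 = 110.00 mm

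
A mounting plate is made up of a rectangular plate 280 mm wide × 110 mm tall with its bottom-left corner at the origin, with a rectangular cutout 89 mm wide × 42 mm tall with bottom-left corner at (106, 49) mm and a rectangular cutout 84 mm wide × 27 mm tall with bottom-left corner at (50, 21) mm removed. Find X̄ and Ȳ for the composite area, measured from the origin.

X̄ = 142.81 mm, Ȳ = 54.61 mm

Part | A | x̄ᵢ | ȳᵢ | A·x̄ᵢ | A·ȳᵢ
plate | 30800.00 | 140.00 | 55.00 | 4312000.00 | 1694000.00
hole 1 | -3738.00 | 150.50 | 70.00 | -562569.00 | -261660.00
hole 2 | -2268.00 | 92.00 | 34.50 | -208656.00 | -78246.00
Σ | 24794.00 |  |  | 3540775.00 | 1354094.00
X̄ = 3540775.00 / 24794.00 = 142.81 mm
Ȳ = 1354094.00 / 24794.00 = 54.61 mm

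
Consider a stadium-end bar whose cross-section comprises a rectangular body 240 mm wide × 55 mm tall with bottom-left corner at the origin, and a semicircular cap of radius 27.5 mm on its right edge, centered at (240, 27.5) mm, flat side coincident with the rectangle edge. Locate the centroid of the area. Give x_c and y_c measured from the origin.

rectangular body: A = 240 × 55 = 13200.00, centroid at (120.00, 27.50).
semicircular end: A = ½π·27.5² = 1187.91, centroid at (251.67, 27.50).
ΣA = 14387.91 mm²
ΣAx_c = (13200.00)(120.00) + (1187.91)(251.67) = 1882964.12 mm³
ΣAy_c = (13200.00)(27.50) + (1187.91)(27.50) = 395667.65 mm³
x_c = 1882964.12 / 14387.91 = 130.87 mm
y_c = 395667.65 / 14387.91 = 27.50 mm

x_c = 130.87 mm, y_c = 27.50 mm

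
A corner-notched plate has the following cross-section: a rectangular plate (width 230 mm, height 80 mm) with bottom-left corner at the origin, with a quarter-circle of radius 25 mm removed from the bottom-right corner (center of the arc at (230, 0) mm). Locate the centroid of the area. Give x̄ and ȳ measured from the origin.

x̄ = 112.14 mm, ȳ = 40.81 mm

plate: A = 230 × 80 = 18400.00, centroid at (115.00, 40.00).
removed quarter-circle: A = −¼π·25² = -490.87, centroid at (219.39, 10.61).
ΣA = 17909.13 mm²
ΣAx̄ = (18400.00)(115.00) + (-490.87)(219.39) = 2008307.35 mm³
ΣAȳ = (18400.00)(40.00) + (-490.87)(10.61) = 730791.67 mm³
x̄ = 2008307.35 / 17909.13 = 112.14 mm
ȳ = 730791.67 / 17909.13 = 40.81 mm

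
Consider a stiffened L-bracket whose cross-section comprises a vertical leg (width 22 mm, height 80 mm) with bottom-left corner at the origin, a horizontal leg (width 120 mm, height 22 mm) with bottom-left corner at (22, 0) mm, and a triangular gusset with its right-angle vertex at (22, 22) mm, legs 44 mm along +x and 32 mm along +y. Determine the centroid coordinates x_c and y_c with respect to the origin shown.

x_c = 51.26 mm, y_c = 23.99 mm

vertical leg: A = 22 × 80 = 1760.00, centroid at (11.00, 40.00).
horizontal leg: A = 120 × 22 = 2640.00, centroid at (82.00, 11.00).
gusset: A = ½·44·32 = 704.00, centroid at (36.67, 32.67).
ΣA = 5104.00 mm², ΣAx_c = 261653.33 mm³, ΣAy_c = 122437.33 mm³.
x_c = 261653.33/5104.00 = 51.26 mm; y_c = 122437.33/5104.00 = 23.99 mm.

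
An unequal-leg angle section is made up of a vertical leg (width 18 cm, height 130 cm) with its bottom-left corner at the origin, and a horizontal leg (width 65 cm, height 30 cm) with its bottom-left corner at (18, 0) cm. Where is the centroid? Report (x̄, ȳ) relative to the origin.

x̄ = 27.86 cm, ȳ = 42.27 cm

Part | A | x̄ᵢ | ȳᵢ | A·x̄ᵢ | A·ȳᵢ
vertical leg | 2340.00 | 9.00 | 65.00 | 21060.00 | 152100.00
horizontal leg | 1950.00 | 50.50 | 15.00 | 98475.00 | 29250.00
Σ | 4290.00 |  |  | 119535.00 | 181350.00
x̄ = 119535.00 / 4290.00 = 27.86 cm
ȳ = 181350.00 / 4290.00 = 42.27 cm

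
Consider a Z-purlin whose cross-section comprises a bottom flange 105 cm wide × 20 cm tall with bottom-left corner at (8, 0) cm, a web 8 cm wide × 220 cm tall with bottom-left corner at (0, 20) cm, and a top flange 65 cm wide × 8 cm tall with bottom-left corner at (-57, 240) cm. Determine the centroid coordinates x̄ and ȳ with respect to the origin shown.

bottom flange: A = 105 × 20 = 2100.00, centroid at (60.50, 10.00).
web: A = 8 × 220 = 1760.00, centroid at (4.00, 130.00).
top flange: A = 65 × 8 = 520.00, centroid at (-24.50, 244.00).
ΣA = 4380.00 cm², ΣAx̄ = 121350.00 cm³, ΣAȳ = 376680.00 cm³.
x̄ = 121350.00/4380.00 = 27.71 cm; ȳ = 376680.00/4380.00 = 86.00 cm.

x̄ = 27.71 cm, ȳ = 86.00 cm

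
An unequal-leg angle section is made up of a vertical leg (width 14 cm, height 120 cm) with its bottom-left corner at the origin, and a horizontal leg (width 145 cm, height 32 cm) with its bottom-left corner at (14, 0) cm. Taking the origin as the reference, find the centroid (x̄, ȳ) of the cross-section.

x̄ = 65.37 cm, ȳ = 27.70 cm

vertical leg: A = 14 × 120 = 1680.00, centroid at (7.00, 60.00).
horizontal leg: A = 145 × 32 = 4640.00, centroid at (86.50, 16.00).
ΣA = 6320.00 cm²
ΣAx̄ = (1680.00)(7.00) + (4640.00)(86.50) = 413120.00 cm³
ΣAȳ = (1680.00)(60.00) + (4640.00)(16.00) = 175040.00 cm³
x̄ = 413120.00 / 6320.00 = 65.37 cm
ȳ = 175040.00 / 6320.00 = 27.70 cm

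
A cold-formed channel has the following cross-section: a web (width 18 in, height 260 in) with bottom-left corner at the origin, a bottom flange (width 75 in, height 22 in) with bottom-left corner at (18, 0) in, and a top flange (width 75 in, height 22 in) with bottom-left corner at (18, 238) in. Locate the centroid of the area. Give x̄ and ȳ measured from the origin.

x̄ = 28.23 in, ȳ = 130.00 in

web: A = 18 × 260 = 4680.00, centroid at (9.00, 130.00).
bottom flange: A = 75 × 22 = 1650.00, centroid at (55.50, 11.00).
top flange: A = 75 × 22 = 1650.00, centroid at (55.50, 249.00).
ΣA = 7980.00 in², ΣAx̄ = 225270.00 in³, ΣAȳ = 1037400.00 in³.
x̄ = 225270.00/7980.00 = 28.23 in; ȳ = 1037400.00/7980.00 = 130.00 in.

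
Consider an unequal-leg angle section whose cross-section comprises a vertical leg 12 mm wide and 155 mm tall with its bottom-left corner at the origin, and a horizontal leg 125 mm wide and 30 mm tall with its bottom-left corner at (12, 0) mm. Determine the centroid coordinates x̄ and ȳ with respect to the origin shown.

Part | A | x̄ᵢ | ȳᵢ | A·x̄ᵢ | A·ȳᵢ
vertical leg | 1860.00 | 6.00 | 77.50 | 11160.00 | 144150.00
horizontal leg | 3750.00 | 74.50 | 15.00 | 279375.00 | 56250.00
Σ | 5610.00 |  |  | 290535.00 | 200400.00
x̄ = 290535.00 / 5610.00 = 51.79 mm
ȳ = 200400.00 / 5610.00 = 35.72 mm

x̄ = 51.79 mm, ȳ = 35.72 mm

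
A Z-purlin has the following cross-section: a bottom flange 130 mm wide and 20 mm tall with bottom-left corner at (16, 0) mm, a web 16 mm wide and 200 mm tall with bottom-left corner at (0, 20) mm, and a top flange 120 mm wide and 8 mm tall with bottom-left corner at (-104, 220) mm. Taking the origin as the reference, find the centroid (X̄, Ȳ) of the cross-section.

X̄ = 28.69 mm, Ȳ = 92.46 mm

Part | A | x̄ᵢ | ȳᵢ | A·x̄ᵢ | A·ȳᵢ
bottom flange | 2600.00 | 81.00 | 10.00 | 210600.00 | 26000.00
web | 3200.00 | 8.00 | 120.00 | 25600.00 | 384000.00
top flange | 960.00 | -44.00 | 224.00 | -42240.00 | 215040.00
Σ | 6760.00 |  |  | 193960.00 | 625040.00
X̄ = 193960.00 / 6760.00 = 28.69 mm
Ȳ = 625040.00 / 6760.00 = 92.46 mm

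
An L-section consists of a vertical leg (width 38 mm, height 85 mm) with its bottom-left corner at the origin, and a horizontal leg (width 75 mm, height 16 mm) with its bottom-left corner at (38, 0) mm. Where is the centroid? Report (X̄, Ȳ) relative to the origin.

vertical leg: A = 38 × 85 = 3230.00, centroid at (19.00, 42.50).
horizontal leg: A = 75 × 16 = 1200.00, centroid at (75.50, 8.00).
ΣA = 4430.00 mm²
ΣAX̄ = (3230.00)(19.00) + (1200.00)(75.50) = 151970.00 mm³
ΣAȲ = (3230.00)(42.50) + (1200.00)(8.00) = 146875.00 mm³
X̄ = 151970.00 / 4430.00 = 34.30 mm
Ȳ = 146875.00 / 4430.00 = 33.15 mm

X̄ = 34.30 mm, Ȳ = 33.15 mm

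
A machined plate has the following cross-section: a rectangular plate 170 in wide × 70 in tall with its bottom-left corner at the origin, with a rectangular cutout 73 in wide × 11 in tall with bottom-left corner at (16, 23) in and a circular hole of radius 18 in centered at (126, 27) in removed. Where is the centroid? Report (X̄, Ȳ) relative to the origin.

plate: A = 170 × 70 = 11900.00, centroid at (85.00, 35.00).
hole 1: A = −(73 × 11) = -803.00, centroid at (52.50, 28.50).
hole 2: A = −π·18² = -1017.88, centroid at (126.00, 27.00).
ΣA = 10079.12 in²
ΣAX̄ = (11900.00)(85.00) + (-803.00)(52.50) + (-1017.88)(126.00) = 841090.12 in³
ΣAȲ = (11900.00)(35.00) + (-803.00)(28.50) + (-1017.88)(27.00) = 366131.85 in³
X̄ = 841090.12 / 10079.12 = 83.45 in
Ȳ = 366131.85 / 10079.12 = 36.33 in

X̄ = 83.45 in, Ȳ = 36.33 in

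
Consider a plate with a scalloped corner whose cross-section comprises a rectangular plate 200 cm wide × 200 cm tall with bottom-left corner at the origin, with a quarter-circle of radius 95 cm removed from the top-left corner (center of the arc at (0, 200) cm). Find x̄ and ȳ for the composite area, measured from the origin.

x̄ = 112.85 cm, ȳ = 87.15 cm

plate: A = 200 × 200 = 40000.00, centroid at (100.00, 100.00).
removed quarter-circle: A = −¼π·95² = -7088.22, centroid at (40.32, 159.68).
ΣA = 32911.78 cm²
ΣAx̄ = (40000.00)(100.00) + (-7088.22)(40.32) = 3714208.33 cm³
ΣAȳ = (40000.00)(100.00) + (-7088.22)(159.68) = 2868147.98 cm³
x̄ = 3714208.33 / 32911.78 = 112.85 cm
ȳ = 2868147.98 / 32911.78 = 87.15 cm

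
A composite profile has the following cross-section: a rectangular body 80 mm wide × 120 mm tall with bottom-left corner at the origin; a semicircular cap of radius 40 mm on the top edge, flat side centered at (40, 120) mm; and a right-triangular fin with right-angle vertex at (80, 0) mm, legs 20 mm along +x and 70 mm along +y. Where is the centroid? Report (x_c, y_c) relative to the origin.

x_c = 42.55 mm, y_c = 73.10 mm

Part | A | x̄ᵢ | ȳᵢ | A·x̄ᵢ | A·ȳᵢ
rectangular body | 9600.00 | 40.00 | 60.00 | 384000.00 | 576000.00
semicircular top | 2513.27 | 40.00 | 136.98 | 100530.96 | 344259.56
triangular fin | 700.00 | 86.67 | 23.33 | 60666.67 | 16333.33
Σ | 12813.27 |  |  | 545197.63 | 936592.89
x_c = 545197.63 / 12813.27 = 42.55 mm
y_c = 936592.89 / 12813.27 = 73.10 mm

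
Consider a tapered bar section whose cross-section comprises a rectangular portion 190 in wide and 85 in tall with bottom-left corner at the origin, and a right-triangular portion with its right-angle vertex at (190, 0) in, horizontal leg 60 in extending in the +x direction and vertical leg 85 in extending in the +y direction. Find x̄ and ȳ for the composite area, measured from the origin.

rectangular portion: A = 190 × 85 = 16150.00, centroid at (95.00, 42.50).
triangular portion: A = ½·60·85 = 2550.00, centroid at (210.00, 28.33).
ΣA = 18700.00 in², ΣAx̄ = 2069750.00 in³, ΣAȳ = 758625.00 in³.
x̄ = 2069750.00/18700.00 = 110.68 in; ȳ = 758625.00/18700.00 = 40.57 in.

x̄ = 110.68 in, ȳ = 40.57 in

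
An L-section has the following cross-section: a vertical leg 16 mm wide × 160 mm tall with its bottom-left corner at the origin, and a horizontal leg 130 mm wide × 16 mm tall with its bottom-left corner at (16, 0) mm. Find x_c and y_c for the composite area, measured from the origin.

x_c = 40.72 mm, y_c = 47.72 mm

Part | A | x̄ᵢ | ȳᵢ | A·x̄ᵢ | A·ȳᵢ
vertical leg | 2560.00 | 8.00 | 80.00 | 20480.00 | 204800.00
horizontal leg | 2080.00 | 81.00 | 8.00 | 168480.00 | 16640.00
Σ | 4640.00 |  |  | 188960.00 | 221440.00
x_c = 188960.00 / 4640.00 = 40.72 mm
y_c = 221440.00 / 4640.00 = 47.72 mm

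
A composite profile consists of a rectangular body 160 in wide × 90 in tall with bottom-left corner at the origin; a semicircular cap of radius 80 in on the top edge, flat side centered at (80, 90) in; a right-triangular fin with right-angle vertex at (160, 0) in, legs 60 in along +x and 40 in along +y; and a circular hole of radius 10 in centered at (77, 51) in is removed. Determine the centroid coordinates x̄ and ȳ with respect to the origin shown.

x̄ = 84.77 in, ȳ = 74.75 in

Part | A | x̄ᵢ | ȳᵢ | A·x̄ᵢ | A·ȳᵢ
rectangular body | 14400.00 | 80.00 | 45.00 | 1152000.00 | 648000.00
semicircular top | 10053.10 | 80.00 | 123.95 | 804247.72 | 1246112.02
triangular fin | 1200.00 | 180.00 | 13.33 | 216000.00 | 16000.00
hole | -314.16 | 77.00 | 51.00 | -24190.26 | -16022.12
Σ | 25338.94 |  |  | 2148057.46 | 1894089.90
x̄ = 2148057.46 / 25338.94 = 84.77 in
ȳ = 1894089.90 / 25338.94 = 74.75 in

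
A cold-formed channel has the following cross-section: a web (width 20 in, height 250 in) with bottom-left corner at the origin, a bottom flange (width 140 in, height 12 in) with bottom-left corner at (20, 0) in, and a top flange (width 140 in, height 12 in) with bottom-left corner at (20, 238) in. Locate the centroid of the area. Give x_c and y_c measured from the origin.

Part | A | x̄ᵢ | ȳᵢ | A·x̄ᵢ | A·ȳᵢ
web | 5000.00 | 10.00 | 125.00 | 50000.00 | 625000.00
bottom flange | 1680.00 | 90.00 | 6.00 | 151200.00 | 10080.00
top flange | 1680.00 | 90.00 | 244.00 | 151200.00 | 409920.00
Σ | 8360.00 |  |  | 352400.00 | 1045000.00
x_c = 352400.00 / 8360.00 = 42.15 in
y_c = 1045000.00 / 8360.00 = 125.00 in

x_c = 42.15 in, y_c = 125.00 in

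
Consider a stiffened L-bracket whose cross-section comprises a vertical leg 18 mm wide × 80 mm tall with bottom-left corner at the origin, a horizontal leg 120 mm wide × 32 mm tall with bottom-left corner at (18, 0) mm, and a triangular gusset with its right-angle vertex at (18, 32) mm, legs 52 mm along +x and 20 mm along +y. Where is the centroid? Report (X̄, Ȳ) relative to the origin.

X̄ = 57.04 mm, Ȳ = 23.99 mm

vertical leg: A = 18 × 80 = 1440.00, centroid at (9.00, 40.00).
horizontal leg: A = 120 × 32 = 3840.00, centroid at (78.00, 16.00).
gusset: A = ½·52·20 = 520.00, centroid at (35.33, 38.67).
ΣA = 5800.00 mm², ΣAX̄ = 330853.33 mm³, ΣAȲ = 139146.67 mm³.
X̄ = 330853.33/5800.00 = 57.04 mm; Ȳ = 139146.67/5800.00 = 23.99 mm.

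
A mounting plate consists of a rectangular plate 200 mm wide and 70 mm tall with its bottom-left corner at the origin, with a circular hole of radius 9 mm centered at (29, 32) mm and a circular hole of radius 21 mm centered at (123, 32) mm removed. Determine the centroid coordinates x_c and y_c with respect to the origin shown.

x_c = 98.88 mm, y_c = 35.40 mm

plate: A = 200 × 70 = 14000.00, centroid at (100.00, 35.00).
hole 1: A = −π·9² = -254.47, centroid at (29.00, 32.00).
hole 2: A = −π·21² = -1385.44, centroid at (123.00, 32.00).
ΣA = 12360.09 mm², ΣAx_c = 1222210.99 mm³, ΣAy_c = 437522.84 mm³.
x_c = 1222210.99/12360.09 = 98.88 mm; y_c = 437522.84/12360.09 = 35.40 mm.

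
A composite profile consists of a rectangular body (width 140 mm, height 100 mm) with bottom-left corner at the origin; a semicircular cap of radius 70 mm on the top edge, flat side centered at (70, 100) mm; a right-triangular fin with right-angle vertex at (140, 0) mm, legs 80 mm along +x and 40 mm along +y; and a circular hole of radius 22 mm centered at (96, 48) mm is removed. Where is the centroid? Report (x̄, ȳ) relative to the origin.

Part | A | x̄ᵢ | ȳᵢ | A·x̄ᵢ | A·ȳᵢ
rectangular body | 14000.00 | 70.00 | 50.00 | 980000.00 | 700000.00
semicircular top | 7696.90 | 70.00 | 129.71 | 538783.14 | 998356.87
triangular fin | 1600.00 | 166.67 | 13.33 | 266666.67 | 21333.33
hole | -1520.53 | 96.00 | 48.00 | -145970.96 | -72985.48
Σ | 21776.37 |  |  | 1639478.85 | 1646704.72
x̄ = 1639478.85 / 21776.37 = 75.29 mm
ȳ = 1646704.72 / 21776.37 = 75.62 mm

x̄ = 75.29 mm, ȳ = 75.62 mm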